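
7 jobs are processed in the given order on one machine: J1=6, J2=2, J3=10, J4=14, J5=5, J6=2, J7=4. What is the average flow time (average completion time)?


Completion times:
  J1: completes at 6
  J2: completes at 8
  J3: completes at 18
  J4: completes at 32
  J5: completes at 37
  J6: completes at 39
  J7: completes at 43
Sum = 183
Average = 183/7
= 26.14


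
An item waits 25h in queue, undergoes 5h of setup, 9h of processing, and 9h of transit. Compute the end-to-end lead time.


Lead time = queue + setup + processing + transit
= 25 + 5 + 9 + 9
= 48 hours


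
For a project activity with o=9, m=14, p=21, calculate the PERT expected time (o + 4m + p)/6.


te = (o + 4m + p) / 6
= (9 + 4×14 + 21) / 6
= (9 + 56 + 21) / 6
= 86 / 6
= 14.33


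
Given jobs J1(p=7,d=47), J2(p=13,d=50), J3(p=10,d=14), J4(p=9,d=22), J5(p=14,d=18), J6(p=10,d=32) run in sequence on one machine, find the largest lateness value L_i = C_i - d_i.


Lateness per job (L = C - d):
  J1: C=7, d=47, L=-40
  J2: C=20, d=50, L=-30
  J3: C=30, d=14, L=16
  J4: C=39, d=22, L=17
  J5: C=53, d=18, L=35
  J6: C=63, d=32, L=31
Lmax = max(-40, -30, 16, 17, 35, 31)
= 35


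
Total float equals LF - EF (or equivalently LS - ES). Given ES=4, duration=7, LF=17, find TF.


EF = ES + duration = 4 + 7 = 11
LS = LF - duration = 17 - 7 = 10
Total Float = LF - EF = 17 - 11
(or LS - ES = 10 - 4)
= 6


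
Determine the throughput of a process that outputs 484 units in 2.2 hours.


Throughput = units / time
= 484 / 2.2
= 220.0 units/hour


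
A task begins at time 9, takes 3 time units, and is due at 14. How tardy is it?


Completion = start + processing = 9 + 3 = 12
Tardiness = max(0, C - d) = max(0, 12 - 14)
= max(0, -2)
= 0


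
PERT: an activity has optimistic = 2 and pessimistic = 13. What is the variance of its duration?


σ² = ((p - o) / 6)² = (p - o)² / 36
= (13 - 2)² / 36
= 11² / 36
= 121 / 36
= 3.3611


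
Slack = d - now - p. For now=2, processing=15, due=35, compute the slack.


Slack = due - current_time - processing
= 35 - 2 - 15
= 18


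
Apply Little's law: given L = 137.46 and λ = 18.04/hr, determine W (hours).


Little's law: L = λW → W = L / λ
= 137.46 / 18.04
= 7.62 hours


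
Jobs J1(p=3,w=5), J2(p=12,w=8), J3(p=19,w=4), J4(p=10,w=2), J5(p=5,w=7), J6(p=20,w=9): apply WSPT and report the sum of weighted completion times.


WSPT order (by p/w): J1 → J5 → J2 → J6 → J3 → J4
  J1: C=3, w·C=5×3=15
  J5: C=8, w·C=7×8=56
  J2: C=20, w·C=8×20=160
  J6: C=40, w·C=9×40=360
  J3: C=59, w·C=4×59=236
  J4: C=69, w·C=2×69=138
Σ w·C = 965
= 965


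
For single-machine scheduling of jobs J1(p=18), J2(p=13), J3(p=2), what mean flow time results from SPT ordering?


SPT order: J3 → J2 → J1
Completion times:
  J3: C=2
  J2: C=15
  J1: C=33
Sum = 50, n = 3
Mean flow = 50/3
= 16.67


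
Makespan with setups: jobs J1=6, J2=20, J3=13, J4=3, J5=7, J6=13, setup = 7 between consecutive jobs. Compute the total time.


Makespan = Σ processing + (n-1) × setup
= (6 + 20 + 13 + 3 + 7 + 13) + (6-1)×7
= 62 + 35
= 97 time units


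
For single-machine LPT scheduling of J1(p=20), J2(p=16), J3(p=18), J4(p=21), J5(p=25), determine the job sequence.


LPT: sort by longest processing time first
  J5: p=25
  J4: p=21
  J1: p=20
  J3: p=18
  J2: p=16
Order: J5 → J4 → J1 → J3 → J2


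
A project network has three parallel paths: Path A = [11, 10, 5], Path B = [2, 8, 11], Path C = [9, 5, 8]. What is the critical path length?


Path A: 11 + 10 + 5 = 26
Path B: 2 + 8 + 11 = 21
Path C: 9 + 5 + 8 = 22
Critical path = longest = max(26, 21, 22)
= 26 (Path A)


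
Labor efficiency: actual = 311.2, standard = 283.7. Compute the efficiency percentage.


Efficiency = (actual / standard) × 100
= (311.2 / 283.7) × 100
= 109.7%


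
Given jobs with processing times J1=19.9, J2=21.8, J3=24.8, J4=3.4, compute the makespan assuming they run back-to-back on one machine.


Sequential makespan: sum all processing times
= 19.9 + 21.8 + 24.8 + 3.4
= 69.9 time units


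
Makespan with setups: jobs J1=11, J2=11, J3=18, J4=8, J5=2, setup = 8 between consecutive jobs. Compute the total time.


Makespan = Σ processing + (n-1) × setup
= (11 + 11 + 18 + 8 + 2) + (5-1)×8
= 50 + 32
= 82 time units


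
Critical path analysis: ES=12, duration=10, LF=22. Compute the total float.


EF = ES + duration = 12 + 10 = 22
LS = LF - duration = 22 - 10 = 12
Total Float = LF - EF = 22 - 22
(or LS - ES = 12 - 12)
= 0


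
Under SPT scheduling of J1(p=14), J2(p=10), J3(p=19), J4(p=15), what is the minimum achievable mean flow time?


SPT order: J2 → J1 → J4 → J3
Completion times:
  J2: C=10
  J1: C=24
  J4: C=39
  J3: C=58
Sum = 131, n = 4
Mean flow = 131/4
= 32.75


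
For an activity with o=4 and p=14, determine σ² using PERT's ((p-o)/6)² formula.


σ² = ((p - o) / 6)² = (p - o)² / 36
= (14 - 4)² / 36
= 10² / 36
= 100 / 36
= 2.7778


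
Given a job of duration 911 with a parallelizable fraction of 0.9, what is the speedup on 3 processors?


Amdahl's law: T_p = T × ((1-p) + p/N)
= 911 × ((1-0.9) + 0.9/3)
= 911 × (0.10 + 0.3000)
= 911 × 0.4000
= 364.40
Speedup = 911/364.40
= 2.50×


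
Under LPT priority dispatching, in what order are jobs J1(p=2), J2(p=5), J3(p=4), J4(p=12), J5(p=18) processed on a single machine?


LPT: sort by longest processing time first
  J5: p=18
  J4: p=12
  J2: p=5
  J3: p=4
  J1: p=2
Order: J5 → J4 → J2 → J3 → J1


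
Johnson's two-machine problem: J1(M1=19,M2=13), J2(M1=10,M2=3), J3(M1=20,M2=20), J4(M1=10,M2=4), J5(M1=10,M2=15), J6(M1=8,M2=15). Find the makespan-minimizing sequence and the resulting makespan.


Johnson's rule:
Group 1 (M1≤M2, sort by M1): ['J6', 'J5', 'J3']
Group 2 (M1>M2, sort desc M2): ['J1', 'J4', 'J2']
Sequence: J6 → J5 → J3 → J1 → J4 → J2
Makespan calculation:
  J6: M1 done=8, M2 done=23
  J5: M1 done=18, M2 done=38
  J3: M1 done=38, M2 done=58
  J1: M1 done=57, M2 done=71
  J4: M1 done=67, M2 done=75
  J2: M1 done=77, M2 done=80
= Sequence: J6 → J5 → J3 → J1 → J4 → J2, Makespan: 80


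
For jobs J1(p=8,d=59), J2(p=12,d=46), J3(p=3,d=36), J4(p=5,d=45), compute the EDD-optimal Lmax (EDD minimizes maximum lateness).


EDD order: J3 → J4 → J2 → J1
Completion and lateness:
  J3: C=3, d=36, L=3-36=-33
  J4: C=8, d=45, L=8-45=-37
  J2: C=20, d=46, L=20-46=-26
  J1: C=28, d=59, L=28-59=-31
Lmax = max(-33, -37, -26, -31)
= -26


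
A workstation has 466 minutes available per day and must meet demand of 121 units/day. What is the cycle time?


Cycle time = available time / demand
= 466 / 121
= 3.85 min/unit


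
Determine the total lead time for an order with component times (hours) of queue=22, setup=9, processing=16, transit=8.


Lead time = queue + setup + processing + transit
= 22 + 9 + 16 + 8
= 55 hours


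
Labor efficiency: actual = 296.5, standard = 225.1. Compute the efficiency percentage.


Efficiency = (actual / standard) × 100
= (296.5 / 225.1) × 100
= 131.7%


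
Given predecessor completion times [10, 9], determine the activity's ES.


ES = max of all predecessor completion times
Predecessors: [10, 9]
ES = max(10, 9)
= 10


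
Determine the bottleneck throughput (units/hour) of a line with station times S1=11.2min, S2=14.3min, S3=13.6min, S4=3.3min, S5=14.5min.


Bottleneck = longest station time
Station times: [11.2, 14.3, 13.6, 3.3, 14.5]
Max = 14.5 min
Rate = 60 / 14.5
= 4.14 units/hour (bottleneck: 14.5min)


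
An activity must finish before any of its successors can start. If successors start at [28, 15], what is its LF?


LF = min of all successor start times
Successors start at: [28, 15]
LF = min(28, 15)
= 15


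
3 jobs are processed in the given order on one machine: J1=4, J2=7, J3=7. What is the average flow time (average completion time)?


Completion times:
  J1: completes at 4
  J2: completes at 11
  J3: completes at 18
Sum = 33
Average = 33/3
= 11.00


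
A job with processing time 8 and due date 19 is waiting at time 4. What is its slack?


Slack = due - current_time - processing
= 19 - 4 - 8
= 7


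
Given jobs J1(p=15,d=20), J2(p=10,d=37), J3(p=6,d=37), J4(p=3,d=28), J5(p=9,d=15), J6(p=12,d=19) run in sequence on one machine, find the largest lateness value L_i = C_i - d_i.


Lateness per job (L = C - d):
  J1: C=15, d=20, L=-5
  J2: C=25, d=37, L=-12
  J3: C=31, d=37, L=-6
  J4: C=34, d=28, L=6
  J5: C=43, d=15, L=28
  J6: C=55, d=19, L=36
Lmax = max(-5, -12, -6, 6, 28, 36)
= 36


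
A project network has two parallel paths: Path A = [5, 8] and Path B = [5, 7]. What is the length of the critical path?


Path A: 5 + 8 = 13
Path B: 5 + 7 = 12
Critical path = longest = max(13, 12)
= 13 (Path A)


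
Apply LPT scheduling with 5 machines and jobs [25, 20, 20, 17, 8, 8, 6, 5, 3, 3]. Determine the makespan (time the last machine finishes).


Jobs (LPT sorted): [25, 20, 20, 17, 8, 8, 6, 5, 3, 3]
Machines: 5
  J=25 → Machine 1 (load: 0+25=25)
  J=20 → Machine 2 (load: 0+20=20)
  J=20 → Machine 3 (load: 0+20=20)
  J=17 → Machine 4 (load: 0+17=17)
  J=8 → Machine 5 (load: 0+8=8)
  J=8 → Machine 5 (load: 8+8=16)
  J=6 → Machine 5 (load: 16+6=22)
  J=5 → Machine 4 (load: 17+5=22)
  J=3 → Machine 2 (load: 20+3=23)
  J=3 → Machine 3 (load: 20+3=23)
Machine loads: [25, 23, 23, 22, 22]
Makespan = max = 25 time units


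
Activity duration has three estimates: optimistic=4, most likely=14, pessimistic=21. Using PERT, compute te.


te = (o + 4m + p) / 6
= (4 + 4×14 + 21) / 6
= (4 + 56 + 21) / 6
= 81 / 6
= 13.50


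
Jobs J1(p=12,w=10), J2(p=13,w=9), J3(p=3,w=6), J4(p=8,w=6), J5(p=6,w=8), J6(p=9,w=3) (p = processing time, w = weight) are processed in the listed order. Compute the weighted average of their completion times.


Completion times:
  J1: C=12, w×C=10×12=120
  J2: C=25, w×C=9×25=225
  J3: C=28, w×C=6×28=168
  J4: C=36, w×C=6×36=216
  J5: C=42, w×C=8×42=336
  J6: C=51, w×C=3×51=153
Sum w×C = 1218
Sum w = 42
Weighted avg = 1218/42
= 29.00


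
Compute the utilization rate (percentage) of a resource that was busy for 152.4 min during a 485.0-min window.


Utilization = busy / total × 100
= 152.4 / 485.0 × 100
= 31.4%


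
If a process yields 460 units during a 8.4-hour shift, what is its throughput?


Throughput = units / time
= 460 / 8.4
= 54.8 units/hour


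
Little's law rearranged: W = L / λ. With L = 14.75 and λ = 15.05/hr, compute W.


Little's law: L = λW → W = L / λ
= 14.75 / 15.05
= 0.98 hours


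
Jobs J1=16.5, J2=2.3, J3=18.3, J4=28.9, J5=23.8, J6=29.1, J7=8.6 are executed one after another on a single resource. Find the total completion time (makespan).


Sequential makespan: sum all processing times
= 16.5 + 2.3 + 18.3 + 28.9 + 23.8 + 29.1 + 8.6
= 127.5 time units


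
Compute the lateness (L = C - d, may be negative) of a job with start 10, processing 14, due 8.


Completion = 10 + 14 = 24
Lateness = C - d = 24 - 8
= 16


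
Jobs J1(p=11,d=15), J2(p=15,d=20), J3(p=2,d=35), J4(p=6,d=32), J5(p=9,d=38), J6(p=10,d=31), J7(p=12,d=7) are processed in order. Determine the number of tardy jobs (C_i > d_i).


Completion vs due date:
  J1: C=11, d=15 → on time
  J2: C=26, d=20 → TARDY
  J3: C=28, d=35 → on time
  J4: C=34, d=32 → TARDY
  J5: C=43, d=38 → TARDY
  J6: C=53, d=31 → TARDY
  J7: C=65, d=7 → TARDY
Tardy jobs: J2, J4, J5, J6, J7
Count = 5


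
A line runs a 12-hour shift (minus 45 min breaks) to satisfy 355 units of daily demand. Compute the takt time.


Available = 12×60 - 45 = 675 min
Takt time = 675 / 355
= 1.90 min/unit


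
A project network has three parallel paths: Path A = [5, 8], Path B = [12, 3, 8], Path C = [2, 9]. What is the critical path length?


Path A: 5 + 8 = 13
Path B: 12 + 3 + 8 = 23
Path C: 2 + 9 = 11
Critical path = longest = max(13, 23, 11)
= 23 (Path B)


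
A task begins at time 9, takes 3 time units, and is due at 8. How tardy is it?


Completion = start + processing = 9 + 3 = 12
Tardiness = max(0, C - d) = max(0, 12 - 8)
= max(0, 4)
= 4


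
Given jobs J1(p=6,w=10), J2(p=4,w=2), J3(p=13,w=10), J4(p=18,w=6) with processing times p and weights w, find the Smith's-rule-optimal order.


WSPT (Smith's rule): sort by p/w ascending
  J1: p/w = 6/10 = 0.600
  J3: p/w = 13/10 = 1.300
  J2: p/w = 4/2 = 2.000
  J4: p/w = 18/6 = 3.000
Order: J1 → J3 → J2 → J4


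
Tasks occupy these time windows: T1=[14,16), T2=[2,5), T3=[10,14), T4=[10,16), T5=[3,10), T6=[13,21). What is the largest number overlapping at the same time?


Check each time point for overlaps:
  t=13: 3 tasks active (T3, T4, T6)
Max concurrent = 3


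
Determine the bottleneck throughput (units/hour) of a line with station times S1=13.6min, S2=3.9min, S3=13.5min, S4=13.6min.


Bottleneck = longest station time
Station times: [13.6, 3.9, 13.5, 13.6]
Max = 13.6 min
Rate = 60 / 13.6
= 4.41 units/hour (bottleneck: 13.6min)


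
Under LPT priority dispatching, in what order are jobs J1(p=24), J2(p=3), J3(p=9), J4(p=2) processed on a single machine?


LPT: sort by longest processing time first
  J1: p=24
  J3: p=9
  J2: p=3
  J4: p=2
Order: J1 → J3 → J2 → J4


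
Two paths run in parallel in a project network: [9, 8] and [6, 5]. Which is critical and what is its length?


Path A: 9 + 8 = 17
Path B: 6 + 5 = 11
Critical path = longest = max(17, 11)
= 17 (Path A)


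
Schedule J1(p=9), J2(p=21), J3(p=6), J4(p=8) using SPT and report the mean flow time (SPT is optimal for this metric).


SPT order: J3 → J4 → J1 → J2
Completion times:
  J3: C=6
  J4: C=14
  J1: C=23
  J2: C=44
Sum = 87, n = 4
Mean flow = 87/4
= 21.75


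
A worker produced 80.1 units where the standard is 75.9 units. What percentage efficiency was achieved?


Efficiency = (actual / standard) × 100
= (80.1 / 75.9) × 100
= 105.5%


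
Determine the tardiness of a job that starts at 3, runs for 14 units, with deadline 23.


Completion = start + processing = 3 + 14 = 17
Tardiness = max(0, C - d) = max(0, 17 - 23)
= max(0, -6)
= 0


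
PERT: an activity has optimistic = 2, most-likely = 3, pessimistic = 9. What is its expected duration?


te = (o + 4m + p) / 6
= (2 + 4×3 + 9) / 6
= (2 + 12 + 9) / 6
= 23 / 6
= 3.83


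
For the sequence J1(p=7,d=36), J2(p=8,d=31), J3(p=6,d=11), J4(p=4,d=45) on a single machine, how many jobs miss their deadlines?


Completion vs due date:
  J1: C=7, d=36 → on time
  J2: C=15, d=31 → on time
  J3: C=21, d=11 → TARDY
  J4: C=25, d=45 → on time
Tardy jobs: J3
Count = 1


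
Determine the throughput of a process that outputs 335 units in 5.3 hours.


Throughput = units / time
= 335 / 5.3
= 63.2 units/hour


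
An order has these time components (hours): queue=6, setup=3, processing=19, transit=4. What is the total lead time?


Lead time = queue + setup + processing + transit
= 6 + 3 + 19 + 4
= 32 hours


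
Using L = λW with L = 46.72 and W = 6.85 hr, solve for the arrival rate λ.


Little's law: L = λW → λ = L / W
= 46.72 / 6.85
= 6.82 per hour


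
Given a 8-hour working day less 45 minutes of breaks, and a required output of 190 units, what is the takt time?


Available = 8×60 - 45 = 435 min
Takt time = 435 / 190
= 2.29 min/unit


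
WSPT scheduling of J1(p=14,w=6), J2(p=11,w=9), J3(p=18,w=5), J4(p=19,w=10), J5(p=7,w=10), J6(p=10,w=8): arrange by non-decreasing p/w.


WSPT (Smith's rule): sort by p/w ascending
  J5: p/w = 7/10 = 0.700
  J2: p/w = 11/9 = 1.222
  J6: p/w = 10/8 = 1.250
  J4: p/w = 19/10 = 1.900
  J1: p/w = 14/6 = 2.333
  J3: p/w = 18/5 = 3.600
Order: J5 → J2 → J6 → J4 → J1 → J3


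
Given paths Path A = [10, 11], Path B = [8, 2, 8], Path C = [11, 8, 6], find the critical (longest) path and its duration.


Path A: 10 + 11 = 21
Path B: 8 + 2 + 8 = 18
Path C: 11 + 8 + 6 = 25
Critical path = longest = max(21, 18, 25)
= 25 (Path C)


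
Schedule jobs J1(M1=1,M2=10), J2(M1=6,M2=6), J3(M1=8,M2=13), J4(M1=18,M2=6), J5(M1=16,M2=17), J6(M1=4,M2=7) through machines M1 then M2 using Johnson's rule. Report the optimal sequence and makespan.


Johnson's rule:
Group 1 (M1≤M2, sort by M1): ['J1', 'J6', 'J2', 'J3', 'J5']
Group 2 (M1>M2, sort desc M2): ['J4']
Sequence: J1 → J6 → J2 → J3 → J5 → J4
Makespan calculation:
  J1: M1 done=1, M2 done=11
  J6: M1 done=5, M2 done=18
  J2: M1 done=11, M2 done=24
  J3: M1 done=19, M2 done=37
  J5: M1 done=35, M2 done=54
  J4: M1 done=53, M2 done=60
= Sequence: J1 → J6 → J2 → J3 → J5 → J4, Makespan: 60


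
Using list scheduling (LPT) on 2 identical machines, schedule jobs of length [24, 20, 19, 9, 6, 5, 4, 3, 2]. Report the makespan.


Jobs (LPT sorted): [24, 20, 19, 9, 6, 5, 4, 3, 2]
Machines: 2
  J=24 → Machine 1 (load: 0+24=24)
  J=20 → Machine 2 (load: 0+20=20)
  J=19 → Machine 2 (load: 20+19=39)
  J=9 → Machine 1 (load: 24+9=33)
  J=6 → Machine 1 (load: 33+6=39)
  J=5 → Machine 1 (load: 39+5=44)
  J=4 → Machine 2 (load: 39+4=43)
  J=3 → Machine 2 (load: 43+3=46)
  J=2 → Machine 1 (load: 44+2=46)
Machine loads: [46, 46]
Makespan = max = 46 time units


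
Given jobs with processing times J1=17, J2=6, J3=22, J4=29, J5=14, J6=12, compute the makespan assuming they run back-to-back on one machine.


Sequential makespan: sum all processing times
= 17 + 6 + 22 + 29 + 14 + 12
= 100 time units


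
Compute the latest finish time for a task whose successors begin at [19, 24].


LF = min of all successor start times
Successors start at: [19, 24]
LF = min(19, 24)
= 19


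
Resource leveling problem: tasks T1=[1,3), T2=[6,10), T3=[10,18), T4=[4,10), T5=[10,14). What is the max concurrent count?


Check each time point for overlaps:
  t=6: 2 tasks active (T2, T4)
Max concurrent = 2


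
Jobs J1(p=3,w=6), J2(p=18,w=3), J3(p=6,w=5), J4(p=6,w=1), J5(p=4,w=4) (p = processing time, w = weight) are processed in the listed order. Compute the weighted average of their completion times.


Completion times:
  J1: C=3, w×C=6×3=18
  J2: C=21, w×C=3×21=63
  J3: C=27, w×C=5×27=135
  J4: C=33, w×C=1×33=33
  J5: C=37, w×C=4×37=148
Sum w×C = 397
Sum w = 19
Weighted avg = 397/19
= 20.89


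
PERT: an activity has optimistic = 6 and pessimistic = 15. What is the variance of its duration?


σ² = ((p - o) / 6)² = (p - o)² / 36
= (15 - 6)² / 36
= 9² / 36
= 81 / 36
= 2.2500


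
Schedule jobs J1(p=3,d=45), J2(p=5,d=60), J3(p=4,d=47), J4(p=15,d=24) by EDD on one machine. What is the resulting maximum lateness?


EDD order: J4 → J1 → J3 → J2
Completion and lateness:
  J4: C=15, d=24, L=15-24=-9
  J1: C=18, d=45, L=18-45=-27
  J3: C=22, d=47, L=22-47=-25
  J2: C=27, d=60, L=27-60=-33
Lmax = max(-9, -27, -25, -33)
= -9


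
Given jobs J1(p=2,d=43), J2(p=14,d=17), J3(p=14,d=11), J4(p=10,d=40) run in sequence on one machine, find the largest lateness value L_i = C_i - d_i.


Lateness per job (L = C - d):
  J1: C=2, d=43, L=-41
  J2: C=16, d=17, L=-1
  J3: C=30, d=11, L=19
  J4: C=40, d=40, L=0
Lmax = max(-41, -1, 19, 0)
= 19


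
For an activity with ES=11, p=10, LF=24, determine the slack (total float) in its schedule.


EF = ES + duration = 11 + 10 = 21
LS = LF - duration = 24 - 10 = 14
Total Float = LF - EF = 24 - 21
(or LS - ES = 14 - 11)
= 3


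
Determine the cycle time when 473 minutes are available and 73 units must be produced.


Cycle time = available time / demand
= 473 / 73
= 6.48 min/unit


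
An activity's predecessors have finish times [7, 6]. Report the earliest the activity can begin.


ES = max of all predecessor completion times
Predecessors: [7, 6]
ES = max(7, 6)
= 7


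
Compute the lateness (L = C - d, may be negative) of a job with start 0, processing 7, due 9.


Completion = 0 + 7 = 7
Lateness = C - d = 7 - 9
= -2


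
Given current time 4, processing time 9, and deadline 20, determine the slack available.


Slack = due - current_time - processing
= 20 - 4 - 9
= 7


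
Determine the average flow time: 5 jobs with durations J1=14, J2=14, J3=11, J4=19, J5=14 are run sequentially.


Completion times:
  J1: completes at 14
  J2: completes at 28
  J3: completes at 39
  J4: completes at 58
  J5: completes at 72
Sum = 211
Average = 211/5
= 42.20


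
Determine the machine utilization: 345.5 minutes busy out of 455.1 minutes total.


Utilization = busy / total × 100
= 345.5 / 455.1 × 100
= 75.9%


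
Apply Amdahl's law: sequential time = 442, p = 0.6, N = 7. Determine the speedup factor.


Amdahl's law: T_p = T × ((1-p) + p/N)
= 442 × ((1-0.6) + 0.6/7)
= 442 × (0.40 + 0.0857)
= 442 × 0.4857
= 214.69
Speedup = 442/214.69
= 2.06×


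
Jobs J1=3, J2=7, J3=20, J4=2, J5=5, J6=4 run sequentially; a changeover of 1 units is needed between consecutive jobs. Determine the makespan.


Makespan = Σ processing + (n-1) × setup
= (3 + 7 + 20 + 2 + 5 + 4) + (6-1)×1
= 41 + 5
= 46 time units


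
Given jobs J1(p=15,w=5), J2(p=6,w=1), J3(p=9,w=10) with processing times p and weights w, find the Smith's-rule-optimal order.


WSPT (Smith's rule): sort by p/w ascending
  J3: p/w = 9/10 = 0.900
  J1: p/w = 15/5 = 3.000
  J2: p/w = 6/1 = 6.000
Order: J3 → J1 → J2


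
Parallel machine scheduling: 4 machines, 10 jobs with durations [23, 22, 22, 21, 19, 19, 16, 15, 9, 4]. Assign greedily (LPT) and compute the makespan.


Jobs (LPT sorted): [23, 22, 22, 21, 19, 19, 16, 15, 9, 4]
Machines: 4
  J=23 → Machine 1 (load: 0+23=23)
  J=22 → Machine 2 (load: 0+22=22)
  J=22 → Machine 3 (load: 0+22=22)
  J=21 → Machine 4 (load: 0+21=21)
  J=19 → Machine 4 (load: 21+19=40)
  J=19 → Machine 2 (load: 22+19=41)
  J=16 → Machine 3 (load: 22+16=38)
  J=15 → Machine 1 (load: 23+15=38)
  J=9 → Machine 1 (load: 38+9=47)
  J=4 → Machine 3 (load: 38+4=42)
Machine loads: [47, 41, 42, 40]
Makespan = max = 47 time units


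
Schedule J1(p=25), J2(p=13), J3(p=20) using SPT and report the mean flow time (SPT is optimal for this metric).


SPT order: J2 → J3 → J1
Completion times:
  J2: C=13
  J3: C=33
  J1: C=58
Sum = 104, n = 3
Mean flow = 104/3
= 34.67


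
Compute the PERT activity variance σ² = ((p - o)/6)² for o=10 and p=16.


σ² = ((p - o) / 6)² = (p - o)² / 36
= (16 - 10)² / 36
= 6² / 36
= 36 / 36
= 1.0000


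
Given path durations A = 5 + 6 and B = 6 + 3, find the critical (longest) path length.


Path A: 5 + 6 = 11
Path B: 6 + 3 = 9
Critical path = longest = max(11, 9)
= 11 (Path A)


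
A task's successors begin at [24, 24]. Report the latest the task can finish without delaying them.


LF = min of all successor start times
Successors start at: [24, 24]
LF = min(24, 24)
= 24


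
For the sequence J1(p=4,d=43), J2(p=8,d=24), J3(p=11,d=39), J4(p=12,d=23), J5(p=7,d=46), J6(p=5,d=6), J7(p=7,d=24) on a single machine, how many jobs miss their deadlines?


Completion vs due date:
  J1: C=4, d=43 → on time
  J2: C=12, d=24 → on time
  J3: C=23, d=39 → on time
  J4: C=35, d=23 → TARDY
  J5: C=42, d=46 → on time
  J6: C=47, d=6 → TARDY
  J7: C=54, d=24 → TARDY
Tardy jobs: J4, J6, J7
Count = 3


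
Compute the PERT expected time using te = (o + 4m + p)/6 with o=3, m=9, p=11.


te = (o + 4m + p) / 6
= (3 + 4×9 + 11) / 6
= (3 + 36 + 11) / 6
= 50 / 6
= 8.33


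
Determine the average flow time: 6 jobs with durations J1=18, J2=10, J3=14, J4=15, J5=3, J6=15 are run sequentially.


Completion times:
  J1: completes at 18
  J2: completes at 28
  J3: completes at 42
  J4: completes at 57
  J5: completes at 60
  J6: completes at 75
Sum = 280
Average = 280/6
= 46.67


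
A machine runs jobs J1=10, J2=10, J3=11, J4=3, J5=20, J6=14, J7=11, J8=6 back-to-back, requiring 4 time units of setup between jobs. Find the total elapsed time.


Makespan = Σ processing + (n-1) × setup
= (10 + 10 + 11 + 3 + 20 + 14 + 11 + 6) + (8-1)×4
= 85 + 28
= 113 time units


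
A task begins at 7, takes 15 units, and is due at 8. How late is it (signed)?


Completion = 7 + 15 = 22
Lateness = C - d = 22 - 8
= 14


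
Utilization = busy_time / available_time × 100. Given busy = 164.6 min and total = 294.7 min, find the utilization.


Utilization = busy / total × 100
= 164.6 / 294.7 × 100
= 55.9%


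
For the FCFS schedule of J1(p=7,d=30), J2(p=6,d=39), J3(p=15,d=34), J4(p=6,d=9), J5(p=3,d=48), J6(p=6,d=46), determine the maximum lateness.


Lateness per job (L = C - d):
  J1: C=7, d=30, L=-23
  J2: C=13, d=39, L=-26
  J3: C=28, d=34, L=-6
  J4: C=34, d=9, L=25
  J5: C=37, d=48, L=-11
  J6: C=43, d=46, L=-3
Lmax = max(-23, -26, -6, 25, -11, -3)
= 25


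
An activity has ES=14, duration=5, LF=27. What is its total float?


EF = ES + duration = 14 + 5 = 19
LS = LF - duration = 27 - 5 = 22
Total Float = LF - EF = 27 - 19
(or LS - ES = 22 - 14)
= 8


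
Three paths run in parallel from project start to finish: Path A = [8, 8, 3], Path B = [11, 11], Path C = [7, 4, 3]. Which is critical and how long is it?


Path A: 8 + 8 + 3 = 19
Path B: 11 + 11 = 22
Path C: 7 + 4 + 3 = 14
Critical path = longest = max(19, 22, 14)
= 22 (Path B)


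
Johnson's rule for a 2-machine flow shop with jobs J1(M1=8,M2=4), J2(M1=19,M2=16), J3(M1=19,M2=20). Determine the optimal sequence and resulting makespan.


Johnson's rule:
Group 1 (M1≤M2, sort by M1): ['J3']
Group 2 (M1>M2, sort desc M2): ['J2', 'J1']
Sequence: J3 → J2 → J1
Makespan calculation:
  J3: M1 done=19, M2 done=39
  J2: M1 done=38, M2 done=55
  J1: M1 done=46, M2 done=59
= Sequence: J3 → J2 → J1, Makespan: 59


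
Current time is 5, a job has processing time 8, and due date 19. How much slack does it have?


Slack = due - current_time - processing
= 19 - 5 - 8
= 6


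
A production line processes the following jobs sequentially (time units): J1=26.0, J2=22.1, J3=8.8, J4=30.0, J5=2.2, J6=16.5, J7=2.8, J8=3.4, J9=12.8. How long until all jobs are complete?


Sequential makespan: sum all processing times
= 26.0 + 22.1 + 8.8 + 30.0 + 2.2 + 16.5 + 2.8 + 3.4 + 12.8
= 124.6 time units


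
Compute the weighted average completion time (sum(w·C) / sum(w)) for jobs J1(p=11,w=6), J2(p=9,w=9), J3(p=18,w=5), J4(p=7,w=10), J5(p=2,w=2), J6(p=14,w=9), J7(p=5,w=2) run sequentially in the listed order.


Completion times:
  J1: C=11, w×C=6×11=66
  J2: C=20, w×C=9×20=180
  J3: C=38, w×C=5×38=190
  J4: C=45, w×C=10×45=450
  J5: C=47, w×C=2×47=94
  J6: C=61, w×C=9×61=549
  J7: C=66, w×C=2×66=132
Sum w×C = 1661
Sum w = 43
Weighted avg = 1661/43
= 38.63


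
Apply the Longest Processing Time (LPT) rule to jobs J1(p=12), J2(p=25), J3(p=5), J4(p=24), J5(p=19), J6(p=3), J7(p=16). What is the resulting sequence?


LPT: sort by longest processing time first
  J2: p=25
  J4: p=24
  J5: p=19
  J7: p=16
  J1: p=12
  J3: p=5
  J6: p=3
Order: J2 → J4 → J5 → J7 → J1 → J3 → J6


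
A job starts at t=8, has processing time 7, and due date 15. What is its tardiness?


Completion = start + processing = 8 + 7 = 15
Tardiness = max(0, C - d) = max(0, 15 - 15)
= max(0, 0)
= 0


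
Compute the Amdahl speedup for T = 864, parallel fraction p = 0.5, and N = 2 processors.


Amdahl's law: T_p = T × ((1-p) + p/N)
= 864 × ((1-0.5) + 0.5/2)
= 864 × (0.50 + 0.2500)
= 864 × 0.7500
= 648.00
Speedup = 864/648.00
= 1.33×


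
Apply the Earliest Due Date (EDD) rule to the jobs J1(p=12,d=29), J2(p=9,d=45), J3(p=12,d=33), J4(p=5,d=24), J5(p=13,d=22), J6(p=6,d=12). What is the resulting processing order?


EDD: sort by earliest due date
  J6: d=12, p=6
  J5: d=22, p=13
  J4: d=24, p=5
  J1: d=29, p=12
  J3: d=33, p=12
  J2: d=45, p=9
Order: J6 → J5 → J4 → J1 → J3 → J2


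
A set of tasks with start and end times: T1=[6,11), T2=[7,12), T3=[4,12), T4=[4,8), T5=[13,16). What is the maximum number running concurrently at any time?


Check each time point for overlaps:
  t=7: 4 tasks active (T1, T2, T3, T4)
Max concurrent = 4


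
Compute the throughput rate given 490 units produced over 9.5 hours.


Throughput = units / time
= 490 / 9.5
= 51.6 units/hour


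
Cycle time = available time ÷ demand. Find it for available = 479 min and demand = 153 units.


Cycle time = available time / demand
= 479 / 153
= 3.13 min/unit


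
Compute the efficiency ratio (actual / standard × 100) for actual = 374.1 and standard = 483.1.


Efficiency = (actual / standard) × 100
= (374.1 / 483.1) × 100
= 77.4%


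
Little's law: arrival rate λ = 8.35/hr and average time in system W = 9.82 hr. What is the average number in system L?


Little's law: L = λ × W
= 8.35 × 9.82
= 82.00


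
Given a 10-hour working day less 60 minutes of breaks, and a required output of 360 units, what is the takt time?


Available = 10×60 - 60 = 540 min
Takt time = 540 / 360
= 1.50 min/unit


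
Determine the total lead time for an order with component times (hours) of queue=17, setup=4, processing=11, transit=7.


Lead time = queue + setup + processing + transit
= 17 + 4 + 11 + 7
= 39 hours


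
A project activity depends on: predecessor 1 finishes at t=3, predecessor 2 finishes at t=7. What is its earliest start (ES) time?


ES = max of all predecessor completion times
Predecessors: [3, 7]
ES = max(3, 7)
= 7


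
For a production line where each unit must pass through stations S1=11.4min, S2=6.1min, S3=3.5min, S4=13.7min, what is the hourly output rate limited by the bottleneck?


Bottleneck = longest station time
Station times: [11.4, 6.1, 3.5, 13.7]
Max = 13.7 min
Rate = 60 / 13.7
= 4.38 units/hour (bottleneck: 13.7min)


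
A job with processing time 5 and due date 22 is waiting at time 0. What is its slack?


Slack = due - current_time - processing
= 22 - 0 - 5
= 17


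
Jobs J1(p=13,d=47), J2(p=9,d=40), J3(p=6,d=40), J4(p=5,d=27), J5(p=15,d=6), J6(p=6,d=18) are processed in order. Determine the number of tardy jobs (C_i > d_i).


Completion vs due date:
  J1: C=13, d=47 → on time
  J2: C=22, d=40 → on time
  J3: C=28, d=40 → on time
  J4: C=33, d=27 → TARDY
  J5: C=48, d=6 → TARDY
  J6: C=54, d=18 → TARDY
Tardy jobs: J4, J5, J6
Count = 3


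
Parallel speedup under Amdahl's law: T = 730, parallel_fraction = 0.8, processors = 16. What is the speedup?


Amdahl's law: T_p = T × ((1-p) + p/N)
= 730 × ((1-0.8) + 0.8/16)
= 730 × (0.20 + 0.0500)
= 730 × 0.2500
= 182.50
Speedup = 730/182.50
= 4.00×


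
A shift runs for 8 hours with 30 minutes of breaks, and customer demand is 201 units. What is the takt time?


Available = 8×60 - 30 = 450 min
Takt time = 450 / 201
= 2.24 min/unit


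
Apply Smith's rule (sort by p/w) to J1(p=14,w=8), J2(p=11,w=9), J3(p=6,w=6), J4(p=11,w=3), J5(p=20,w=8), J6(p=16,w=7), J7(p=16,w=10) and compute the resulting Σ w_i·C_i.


WSPT order (by p/w): J3 → J2 → J7 → J1 → J6 → J5 → J4
  J3: C=6, w·C=6×6=36
  J2: C=17, w·C=9×17=153
  J7: C=33, w·C=10×33=330
  J1: C=47, w·C=8×47=376
  J6: C=63, w·C=7×63=441
  J5: C=83, w·C=8×83=664
  J4: C=94, w·C=3×94=282
Σ w·C = 2282
= 2282


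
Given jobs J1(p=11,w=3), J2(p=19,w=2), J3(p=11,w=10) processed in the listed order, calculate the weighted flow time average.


Completion times:
  J1: C=11, w×C=3×11=33
  J2: C=30, w×C=2×30=60
  J3: C=41, w×C=10×41=410
Sum w×C = 503
Sum w = 15
Weighted avg = 503/15
= 33.53


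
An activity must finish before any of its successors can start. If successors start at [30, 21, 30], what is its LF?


LF = min of all successor start times
Successors start at: [30, 21, 30]
LF = min(30, 21, 30)
= 21


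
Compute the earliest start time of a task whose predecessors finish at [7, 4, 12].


ES = max of all predecessor completion times
Predecessors: [7, 4, 12]
ES = max(7, 4, 12)
= 12


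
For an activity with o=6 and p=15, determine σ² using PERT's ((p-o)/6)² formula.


σ² = ((p - o) / 6)² = (p - o)² / 36
= (15 - 6)² / 36
= 9² / 36
= 81 / 36
= 2.2500


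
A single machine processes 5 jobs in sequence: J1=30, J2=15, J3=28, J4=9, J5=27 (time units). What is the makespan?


Sequential makespan: sum all processing times
= 30 + 15 + 28 + 9 + 27
= 109 time units


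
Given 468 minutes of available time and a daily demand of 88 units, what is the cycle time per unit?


Cycle time = available time / demand
= 468 / 88
= 5.32 min/unit


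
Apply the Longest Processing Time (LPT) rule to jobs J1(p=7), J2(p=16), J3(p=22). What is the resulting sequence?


LPT: sort by longest processing time first
  J3: p=22
  J2: p=16
  J1: p=7
Order: J3 → J2 → J1


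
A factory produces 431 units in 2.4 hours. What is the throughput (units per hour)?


Throughput = units / time
= 431 / 2.4
= 179.6 units/hour


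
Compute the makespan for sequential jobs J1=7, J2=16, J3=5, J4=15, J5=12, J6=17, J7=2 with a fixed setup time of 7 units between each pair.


Makespan = Σ processing + (n-1) × setup
= (7 + 16 + 5 + 15 + 12 + 17 + 2) + (7-1)×7
= 74 + 42
= 116 time units


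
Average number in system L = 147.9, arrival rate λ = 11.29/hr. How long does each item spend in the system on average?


Little's law: L = λW → W = L / λ
= 147.9 / 11.29
= 13.10 hours


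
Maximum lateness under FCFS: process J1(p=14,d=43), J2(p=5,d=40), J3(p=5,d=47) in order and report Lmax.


Lateness per job (L = C - d):
  J1: C=14, d=43, L=-29
  J2: C=19, d=40, L=-21
  J3: C=24, d=47, L=-23
Lmax = max(-29, -21, -23)
= -21


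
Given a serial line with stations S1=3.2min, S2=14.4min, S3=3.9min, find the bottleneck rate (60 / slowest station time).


Bottleneck = longest station time
Station times: [3.2, 14.4, 3.9]
Max = 14.4 min
Rate = 60 / 14.4
= 4.17 units/hour (bottleneck: 14.4min)


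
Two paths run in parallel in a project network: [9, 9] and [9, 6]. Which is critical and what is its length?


Path A: 9 + 9 = 18
Path B: 9 + 6 = 15
Critical path = longest = max(18, 15)
= 18 (Path A)


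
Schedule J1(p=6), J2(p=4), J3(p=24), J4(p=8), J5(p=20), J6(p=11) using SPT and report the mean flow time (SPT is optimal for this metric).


SPT order: J2 → J1 → J4 → J6 → J5 → J3
Completion times:
  J2: C=4
  J1: C=10
  J4: C=18
  J6: C=29
  J5: C=49
  J3: C=73
Sum = 183, n = 6
Mean flow = 183/6
= 30.50


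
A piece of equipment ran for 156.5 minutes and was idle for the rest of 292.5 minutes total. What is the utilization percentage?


Utilization = busy / total × 100
= 156.5 / 292.5 × 100
= 53.5%


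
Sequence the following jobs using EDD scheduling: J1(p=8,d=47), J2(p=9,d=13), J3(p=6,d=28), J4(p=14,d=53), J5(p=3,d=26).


EDD: sort by earliest due date
  J2: d=13, p=9
  J5: d=26, p=3
  J3: d=28, p=6
  J1: d=47, p=8
  J4: d=53, p=14
Order: J2 → J5 → J3 → J1 → J4


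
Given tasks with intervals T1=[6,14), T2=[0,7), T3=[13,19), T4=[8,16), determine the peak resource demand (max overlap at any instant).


Check each time point for overlaps:
  t=13: 3 tasks active (T1, T3, T4)
Max concurrent = 3


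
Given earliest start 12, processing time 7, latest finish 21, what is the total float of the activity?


EF = ES + duration = 12 + 7 = 19
LS = LF - duration = 21 - 7 = 14
Total Float = LF - EF = 21 - 19
(or LS - ES = 14 - 12)
= 2


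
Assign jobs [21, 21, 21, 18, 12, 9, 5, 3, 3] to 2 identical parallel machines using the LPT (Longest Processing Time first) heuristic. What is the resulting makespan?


Jobs (LPT sorted): [21, 21, 21, 18, 12, 9, 5, 3, 3]
Machines: 2
  J=21 → Machine 1 (load: 0+21=21)
  J=21 → Machine 2 (load: 0+21=21)
  J=21 → Machine 1 (load: 21+21=42)
  J=18 → Machine 2 (load: 21+18=39)
  J=12 → Machine 2 (load: 39+12=51)
  J=9 → Machine 1 (load: 42+9=51)
  J=5 → Machine 1 (load: 51+5=56)
  J=3 → Machine 2 (load: 51+3=54)
  J=3 → Machine 2 (load: 54+3=57)
Machine loads: [56, 57]
Makespan = max = 57 time units


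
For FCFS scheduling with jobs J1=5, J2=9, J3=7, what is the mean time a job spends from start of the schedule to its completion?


Completion times:
  J1: completes at 5
  J2: completes at 14
  J3: completes at 21
Sum = 40
Average = 40/3
= 13.33


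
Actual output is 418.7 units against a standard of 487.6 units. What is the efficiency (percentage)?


Efficiency = (actual / standard) × 100
= (418.7 / 487.6) × 100
= 85.9%


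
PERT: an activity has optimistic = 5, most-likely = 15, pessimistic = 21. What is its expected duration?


te = (o + 4m + p) / 6
= (5 + 4×15 + 21) / 6
= (5 + 60 + 21) / 6
= 86 / 6
= 14.33


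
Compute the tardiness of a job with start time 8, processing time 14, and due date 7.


Completion = start + processing = 8 + 14 = 22
Tardiness = max(0, C - d) = max(0, 22 - 7)
= max(0, 15)
= 15


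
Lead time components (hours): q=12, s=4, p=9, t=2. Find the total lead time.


Lead time = queue + setup + processing + transit
= 12 + 4 + 9 + 2
= 27 hours


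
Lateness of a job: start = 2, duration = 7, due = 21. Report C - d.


Completion = 2 + 7 = 9
Lateness = C - d = 9 - 21
= -12


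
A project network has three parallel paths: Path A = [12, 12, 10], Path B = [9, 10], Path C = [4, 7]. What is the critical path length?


Path A: 12 + 12 + 10 = 34
Path B: 9 + 10 = 19
Path C: 4 + 7 = 11
Critical path = longest = max(34, 19, 11)
= 34 (Path A)


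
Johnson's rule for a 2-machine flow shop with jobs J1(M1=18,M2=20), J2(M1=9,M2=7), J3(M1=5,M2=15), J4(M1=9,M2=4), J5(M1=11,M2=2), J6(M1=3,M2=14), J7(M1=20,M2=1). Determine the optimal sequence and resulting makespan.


Johnson's rule:
Group 1 (M1≤M2, sort by M1): ['J6', 'J3', 'J1']
Group 2 (M1>M2, sort desc M2): ['J2', 'J4', 'J5', 'J7']
Sequence: J6 → J3 → J1 → J2 → J4 → J5 → J7
Makespan calculation:
  J6: M1 done=3, M2 done=17
  J3: M1 done=8, M2 done=32
  J1: M1 done=26, M2 done=52
  J2: M1 done=35, M2 done=59
  J4: M1 done=44, M2 done=63
  J5: M1 done=55, M2 done=65
  J7: M1 done=75, M2 done=76
= Sequence: J6 → J3 → J1 → J2 → J4 → J5 → J7, Makespan: 76


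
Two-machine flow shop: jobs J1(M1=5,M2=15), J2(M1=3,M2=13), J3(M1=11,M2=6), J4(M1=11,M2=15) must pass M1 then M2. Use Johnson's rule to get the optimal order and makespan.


Johnson's rule:
Group 1 (M1≤M2, sort by M1): ['J2', 'J1', 'J4']
Group 2 (M1>M2, sort desc M2): ['J3']
Sequence: J2 → J1 → J4 → J3
Makespan calculation:
  J2: M1 done=3, M2 done=16
  J1: M1 done=8, M2 done=31
  J4: M1 done=19, M2 done=46
  J3: M1 done=30, M2 done=52
= Sequence: J2 → J1 → J4 → J3, Makespan: 52


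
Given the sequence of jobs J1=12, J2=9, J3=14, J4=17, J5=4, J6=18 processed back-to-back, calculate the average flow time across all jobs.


Completion times:
  J1: completes at 12
  J2: completes at 21
  J3: completes at 35
  J4: completes at 52
  J5: completes at 56
  J6: completes at 74
Sum = 250
Average = 250/6
= 41.67


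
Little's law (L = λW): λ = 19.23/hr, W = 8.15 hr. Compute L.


Little's law: L = λ × W
= 19.23 × 8.15
= 156.72


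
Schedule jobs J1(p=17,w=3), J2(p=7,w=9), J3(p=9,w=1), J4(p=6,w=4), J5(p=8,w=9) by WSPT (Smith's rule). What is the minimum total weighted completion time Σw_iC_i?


WSPT order (by p/w): J2 → J5 → J4 → J1 → J3
  J2: C=7, w·C=9×7=63
  J5: C=15, w·C=9×15=135
  J4: C=21, w·C=4×21=84
  J1: C=38, w·C=3×38=114
  J3: C=47, w·C=1×47=47
Σ w·C = 443
= 443


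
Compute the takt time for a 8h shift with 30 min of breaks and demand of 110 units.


Available = 8×60 - 30 = 450 min
Takt time = 450 / 110
= 4.09 min/unit


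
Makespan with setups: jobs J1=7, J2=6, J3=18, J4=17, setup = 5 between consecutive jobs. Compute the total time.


Makespan = Σ processing + (n-1) × setup
= (7 + 6 + 18 + 17) + (4-1)×5
= 48 + 15
= 63 time units


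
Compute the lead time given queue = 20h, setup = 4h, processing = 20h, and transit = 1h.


Lead time = queue + setup + processing + transit
= 20 + 4 + 20 + 1
= 45 hours
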